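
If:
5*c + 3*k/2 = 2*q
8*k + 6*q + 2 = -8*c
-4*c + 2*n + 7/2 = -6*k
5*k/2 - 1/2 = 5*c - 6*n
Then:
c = 71/296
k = -89/148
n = 79/148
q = 11/74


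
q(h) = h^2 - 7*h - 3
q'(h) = 2*h - 7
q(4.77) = -13.64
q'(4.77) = 2.54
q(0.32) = -5.14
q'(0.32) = -6.36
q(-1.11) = 6.00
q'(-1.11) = -9.22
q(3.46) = -15.25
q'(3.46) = -0.08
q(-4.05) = 41.75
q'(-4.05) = -15.10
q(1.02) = -9.10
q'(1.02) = -4.96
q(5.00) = -13.00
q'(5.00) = 3.00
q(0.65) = -7.13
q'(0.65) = -5.70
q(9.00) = 15.00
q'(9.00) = 11.00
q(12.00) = 57.00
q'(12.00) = 17.00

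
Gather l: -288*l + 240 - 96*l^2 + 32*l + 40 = -96*l^2 - 256*l + 280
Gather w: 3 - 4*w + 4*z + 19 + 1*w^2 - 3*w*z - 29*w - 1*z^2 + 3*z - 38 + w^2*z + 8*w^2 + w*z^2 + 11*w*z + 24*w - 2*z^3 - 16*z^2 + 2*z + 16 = w^2*(z + 9) + w*(z^2 + 8*z - 9) - 2*z^3 - 17*z^2 + 9*z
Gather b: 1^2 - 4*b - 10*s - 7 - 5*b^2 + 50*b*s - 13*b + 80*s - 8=-5*b^2 + b*(50*s - 17) + 70*s - 14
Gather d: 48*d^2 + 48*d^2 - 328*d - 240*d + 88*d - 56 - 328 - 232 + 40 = 96*d^2 - 480*d - 576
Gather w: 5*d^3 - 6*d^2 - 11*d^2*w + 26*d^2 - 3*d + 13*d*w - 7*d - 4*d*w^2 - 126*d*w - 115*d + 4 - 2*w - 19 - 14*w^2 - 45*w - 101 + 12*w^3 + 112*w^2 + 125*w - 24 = 5*d^3 + 20*d^2 - 125*d + 12*w^3 + w^2*(98 - 4*d) + w*(-11*d^2 - 113*d + 78) - 140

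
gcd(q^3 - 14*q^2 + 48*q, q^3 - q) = q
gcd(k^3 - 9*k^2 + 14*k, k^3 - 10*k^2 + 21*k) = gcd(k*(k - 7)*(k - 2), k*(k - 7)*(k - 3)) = k^2 - 7*k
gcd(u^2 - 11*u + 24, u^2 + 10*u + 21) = 1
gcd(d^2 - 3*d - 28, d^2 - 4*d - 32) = d + 4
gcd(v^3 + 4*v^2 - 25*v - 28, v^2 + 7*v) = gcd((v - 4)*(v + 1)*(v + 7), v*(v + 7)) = v + 7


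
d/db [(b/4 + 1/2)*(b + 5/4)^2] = 3*b^2/4 + 9*b/4 + 105/64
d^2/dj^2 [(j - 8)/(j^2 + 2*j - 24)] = 2*(3*(2 - j)*(j^2 + 2*j - 24) + 4*(j - 8)*(j + 1)^2)/(j^2 + 2*j - 24)^3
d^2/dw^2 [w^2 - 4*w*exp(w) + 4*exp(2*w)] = -4*w*exp(w) + 16*exp(2*w) - 8*exp(w) + 2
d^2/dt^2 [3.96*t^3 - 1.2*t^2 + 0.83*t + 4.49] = 23.76*t - 2.4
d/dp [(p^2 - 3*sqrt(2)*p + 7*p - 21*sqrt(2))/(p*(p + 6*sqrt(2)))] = (-7*p^2 + 9*sqrt(2)*p^2 + 42*sqrt(2)*p + 252)/(p^2*(p^2 + 12*sqrt(2)*p + 72))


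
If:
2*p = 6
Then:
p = 3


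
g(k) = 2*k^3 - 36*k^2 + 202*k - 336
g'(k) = 6*k^2 - 72*k + 202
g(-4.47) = -2136.88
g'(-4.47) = 643.73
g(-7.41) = -4623.25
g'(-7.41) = 1064.97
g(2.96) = -1.63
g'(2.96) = 41.45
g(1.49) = -108.33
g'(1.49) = 108.04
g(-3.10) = -1367.74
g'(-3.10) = 482.86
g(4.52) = 26.24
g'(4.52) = -0.86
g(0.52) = -240.41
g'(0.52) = 166.18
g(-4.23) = -1985.98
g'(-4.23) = 613.92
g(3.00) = 0.00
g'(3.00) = 40.00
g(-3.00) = -1320.00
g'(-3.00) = 472.00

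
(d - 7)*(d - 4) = d^2 - 11*d + 28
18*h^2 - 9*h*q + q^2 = (-6*h + q)*(-3*h + q)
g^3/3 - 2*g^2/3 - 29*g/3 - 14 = (g/3 + 1)*(g - 7)*(g + 2)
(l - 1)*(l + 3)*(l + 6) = l^3 + 8*l^2 + 9*l - 18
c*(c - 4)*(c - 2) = c^3 - 6*c^2 + 8*c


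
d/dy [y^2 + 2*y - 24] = 2*y + 2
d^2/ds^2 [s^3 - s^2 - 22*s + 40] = 6*s - 2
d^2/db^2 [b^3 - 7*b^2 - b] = 6*b - 14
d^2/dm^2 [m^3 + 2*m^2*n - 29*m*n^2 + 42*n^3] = 6*m + 4*n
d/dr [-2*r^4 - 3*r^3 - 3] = r^2*(-8*r - 9)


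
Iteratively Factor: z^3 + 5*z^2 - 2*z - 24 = (z + 3)*(z^2 + 2*z - 8) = (z - 2)*(z + 3)*(z + 4)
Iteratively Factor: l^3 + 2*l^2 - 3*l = (l + 3)*(l^2 - l) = (l - 1)*(l + 3)*(l)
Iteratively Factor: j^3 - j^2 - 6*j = (j - 3)*(j^2 + 2*j) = j*(j - 3)*(j + 2)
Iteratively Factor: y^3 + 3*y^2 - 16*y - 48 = (y + 3)*(y^2 - 16) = (y - 4)*(y + 3)*(y + 4)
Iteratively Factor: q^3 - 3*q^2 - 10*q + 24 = (q + 3)*(q^2 - 6*q + 8) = (q - 2)*(q + 3)*(q - 4)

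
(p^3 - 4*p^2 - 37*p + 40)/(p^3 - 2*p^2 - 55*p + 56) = (p + 5)/(p + 7)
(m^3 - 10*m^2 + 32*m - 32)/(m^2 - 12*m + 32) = (m^2 - 6*m + 8)/(m - 8)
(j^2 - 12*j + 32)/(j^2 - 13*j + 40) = (j - 4)/(j - 5)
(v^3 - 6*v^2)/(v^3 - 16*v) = v*(v - 6)/(v^2 - 16)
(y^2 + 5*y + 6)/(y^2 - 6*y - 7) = (y^2 + 5*y + 6)/(y^2 - 6*y - 7)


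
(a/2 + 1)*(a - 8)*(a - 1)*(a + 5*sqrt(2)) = a^4/2 - 7*a^3/2 + 5*sqrt(2)*a^3/2 - 35*sqrt(2)*a^2/2 - 5*a^2 - 25*sqrt(2)*a + 8*a + 40*sqrt(2)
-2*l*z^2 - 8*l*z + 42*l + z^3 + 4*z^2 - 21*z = (-2*l + z)*(z - 3)*(z + 7)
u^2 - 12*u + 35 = (u - 7)*(u - 5)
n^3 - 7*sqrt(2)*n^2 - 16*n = n*(n - 8*sqrt(2))*(n + sqrt(2))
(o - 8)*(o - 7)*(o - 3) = o^3 - 18*o^2 + 101*o - 168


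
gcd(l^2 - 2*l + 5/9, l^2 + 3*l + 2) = 1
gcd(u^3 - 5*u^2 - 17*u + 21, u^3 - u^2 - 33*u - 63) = u^2 - 4*u - 21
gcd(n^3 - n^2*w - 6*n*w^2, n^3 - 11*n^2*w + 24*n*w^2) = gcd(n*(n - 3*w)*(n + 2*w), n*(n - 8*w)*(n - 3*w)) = -n^2 + 3*n*w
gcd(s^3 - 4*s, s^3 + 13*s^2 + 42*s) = s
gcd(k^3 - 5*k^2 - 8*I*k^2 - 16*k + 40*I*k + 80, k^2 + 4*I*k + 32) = k - 4*I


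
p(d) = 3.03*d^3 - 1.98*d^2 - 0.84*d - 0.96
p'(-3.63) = 133.31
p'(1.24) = 8.23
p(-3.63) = -168.93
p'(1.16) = 6.80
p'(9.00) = 699.81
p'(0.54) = -0.33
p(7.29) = 1061.58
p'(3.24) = 81.75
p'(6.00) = 302.64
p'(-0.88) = 9.68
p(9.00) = 2039.97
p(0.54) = -1.51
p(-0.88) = -3.82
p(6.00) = 577.20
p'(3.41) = 91.36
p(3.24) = 78.59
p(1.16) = 0.13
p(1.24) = 0.73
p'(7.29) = 453.37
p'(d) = 9.09*d^2 - 3.96*d - 0.84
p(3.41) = 93.30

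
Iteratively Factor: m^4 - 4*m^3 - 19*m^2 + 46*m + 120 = (m + 3)*(m^3 - 7*m^2 + 2*m + 40) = (m - 5)*(m + 3)*(m^2 - 2*m - 8) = (m - 5)*(m + 2)*(m + 3)*(m - 4)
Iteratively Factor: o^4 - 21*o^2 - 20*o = (o + 1)*(o^3 - o^2 - 20*o) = (o + 1)*(o + 4)*(o^2 - 5*o) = o*(o + 1)*(o + 4)*(o - 5)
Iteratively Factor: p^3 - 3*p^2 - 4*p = (p - 4)*(p^2 + p) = p*(p - 4)*(p + 1)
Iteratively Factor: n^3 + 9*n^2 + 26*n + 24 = (n + 3)*(n^2 + 6*n + 8) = (n + 2)*(n + 3)*(n + 4)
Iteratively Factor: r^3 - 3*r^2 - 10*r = (r - 5)*(r^2 + 2*r) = r*(r - 5)*(r + 2)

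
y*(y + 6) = y^2 + 6*y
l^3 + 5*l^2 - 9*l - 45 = (l - 3)*(l + 3)*(l + 5)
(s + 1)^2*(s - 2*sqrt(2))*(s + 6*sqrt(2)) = s^4 + 2*s^3 + 4*sqrt(2)*s^3 - 23*s^2 + 8*sqrt(2)*s^2 - 48*s + 4*sqrt(2)*s - 24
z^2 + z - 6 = (z - 2)*(z + 3)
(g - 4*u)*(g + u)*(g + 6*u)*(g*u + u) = g^4*u + 3*g^3*u^2 + g^3*u - 22*g^2*u^3 + 3*g^2*u^2 - 24*g*u^4 - 22*g*u^3 - 24*u^4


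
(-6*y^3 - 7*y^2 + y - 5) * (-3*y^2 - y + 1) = 18*y^5 + 27*y^4 - 2*y^3 + 7*y^2 + 6*y - 5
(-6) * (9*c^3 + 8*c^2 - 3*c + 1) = -54*c^3 - 48*c^2 + 18*c - 6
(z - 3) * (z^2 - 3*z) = z^3 - 6*z^2 + 9*z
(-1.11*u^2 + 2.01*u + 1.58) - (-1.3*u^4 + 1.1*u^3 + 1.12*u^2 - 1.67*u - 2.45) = 1.3*u^4 - 1.1*u^3 - 2.23*u^2 + 3.68*u + 4.03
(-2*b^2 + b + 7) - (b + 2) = 5 - 2*b^2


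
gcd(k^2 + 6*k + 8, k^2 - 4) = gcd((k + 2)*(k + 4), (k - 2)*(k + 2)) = k + 2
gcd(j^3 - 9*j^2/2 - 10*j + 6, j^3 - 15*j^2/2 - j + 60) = j - 6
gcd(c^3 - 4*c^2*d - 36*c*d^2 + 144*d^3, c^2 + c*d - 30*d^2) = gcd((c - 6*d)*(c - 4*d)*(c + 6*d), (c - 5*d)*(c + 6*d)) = c + 6*d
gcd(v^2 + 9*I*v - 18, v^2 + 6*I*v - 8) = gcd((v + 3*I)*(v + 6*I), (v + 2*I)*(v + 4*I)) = 1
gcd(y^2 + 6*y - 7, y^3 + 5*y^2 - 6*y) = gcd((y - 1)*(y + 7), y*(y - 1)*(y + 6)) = y - 1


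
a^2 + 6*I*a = a*(a + 6*I)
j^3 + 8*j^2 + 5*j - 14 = (j - 1)*(j + 2)*(j + 7)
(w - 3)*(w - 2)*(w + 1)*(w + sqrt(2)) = w^4 - 4*w^3 + sqrt(2)*w^3 - 4*sqrt(2)*w^2 + w^2 + sqrt(2)*w + 6*w + 6*sqrt(2)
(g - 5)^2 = g^2 - 10*g + 25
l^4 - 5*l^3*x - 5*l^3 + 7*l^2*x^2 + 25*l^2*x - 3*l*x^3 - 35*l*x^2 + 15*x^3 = (l - 5)*(l - 3*x)*(l - x)^2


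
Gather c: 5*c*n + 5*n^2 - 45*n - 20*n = 5*c*n + 5*n^2 - 65*n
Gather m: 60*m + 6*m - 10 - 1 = 66*m - 11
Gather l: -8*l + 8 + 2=10 - 8*l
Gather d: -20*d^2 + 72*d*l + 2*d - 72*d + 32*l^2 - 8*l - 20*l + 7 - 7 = -20*d^2 + d*(72*l - 70) + 32*l^2 - 28*l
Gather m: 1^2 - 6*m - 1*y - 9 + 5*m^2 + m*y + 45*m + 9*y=5*m^2 + m*(y + 39) + 8*y - 8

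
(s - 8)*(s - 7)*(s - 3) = s^3 - 18*s^2 + 101*s - 168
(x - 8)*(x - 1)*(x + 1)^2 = x^4 - 7*x^3 - 9*x^2 + 7*x + 8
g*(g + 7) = g^2 + 7*g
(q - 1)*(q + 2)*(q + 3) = q^3 + 4*q^2 + q - 6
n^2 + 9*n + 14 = (n + 2)*(n + 7)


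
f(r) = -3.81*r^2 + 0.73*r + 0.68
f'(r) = 0.73 - 7.62*r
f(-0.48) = -0.55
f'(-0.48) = 4.39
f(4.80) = -83.60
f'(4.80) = -35.85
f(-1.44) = -8.27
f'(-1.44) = 11.70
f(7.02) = -181.95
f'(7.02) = -52.76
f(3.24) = -36.95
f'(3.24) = -23.96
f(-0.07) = 0.61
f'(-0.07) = 1.26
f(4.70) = -80.05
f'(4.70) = -35.08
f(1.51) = -6.90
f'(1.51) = -10.78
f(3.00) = -31.42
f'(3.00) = -22.13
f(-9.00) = -314.50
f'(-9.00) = 69.31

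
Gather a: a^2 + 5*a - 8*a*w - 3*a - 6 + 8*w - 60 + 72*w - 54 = a^2 + a*(2 - 8*w) + 80*w - 120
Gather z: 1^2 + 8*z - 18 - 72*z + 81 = 64 - 64*z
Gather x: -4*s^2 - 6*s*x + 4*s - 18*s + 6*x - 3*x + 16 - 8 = -4*s^2 - 14*s + x*(3 - 6*s) + 8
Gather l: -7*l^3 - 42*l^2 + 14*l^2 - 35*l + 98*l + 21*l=-7*l^3 - 28*l^2 + 84*l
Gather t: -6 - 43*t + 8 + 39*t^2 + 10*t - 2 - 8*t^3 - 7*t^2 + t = -8*t^3 + 32*t^2 - 32*t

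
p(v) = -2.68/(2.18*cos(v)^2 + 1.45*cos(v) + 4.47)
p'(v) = -2.68*(4.36*sin(v)*cos(v) + 1.45*sin(v))/(2.18*cos(v)^2 + 1.45*cos(v) + 4.47)^2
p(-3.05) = -0.52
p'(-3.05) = -0.03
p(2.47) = -0.57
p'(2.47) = 0.15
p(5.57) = -0.39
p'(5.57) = 0.18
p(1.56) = -0.60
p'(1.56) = -0.20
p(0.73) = -0.40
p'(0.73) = -0.18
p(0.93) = -0.44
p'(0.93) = -0.23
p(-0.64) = -0.38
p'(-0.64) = 0.16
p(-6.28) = -0.33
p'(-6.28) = -0.00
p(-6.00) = -0.34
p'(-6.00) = -0.07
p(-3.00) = -0.52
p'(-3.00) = -0.04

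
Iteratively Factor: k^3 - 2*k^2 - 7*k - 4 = (k + 1)*(k^2 - 3*k - 4) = (k + 1)^2*(k - 4)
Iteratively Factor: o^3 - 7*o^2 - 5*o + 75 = (o + 3)*(o^2 - 10*o + 25) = (o - 5)*(o + 3)*(o - 5)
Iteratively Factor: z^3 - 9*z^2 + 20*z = (z - 4)*(z^2 - 5*z) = z*(z - 4)*(z - 5)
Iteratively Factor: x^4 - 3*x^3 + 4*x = (x - 2)*(x^3 - x^2 - 2*x) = x*(x - 2)*(x^2 - x - 2) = x*(x - 2)*(x + 1)*(x - 2)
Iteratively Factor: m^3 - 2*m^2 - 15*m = (m)*(m^2 - 2*m - 15) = m*(m + 3)*(m - 5)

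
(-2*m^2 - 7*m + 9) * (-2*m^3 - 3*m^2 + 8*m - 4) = 4*m^5 + 20*m^4 - 13*m^3 - 75*m^2 + 100*m - 36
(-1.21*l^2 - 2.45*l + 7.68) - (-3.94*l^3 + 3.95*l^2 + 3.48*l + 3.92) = 3.94*l^3 - 5.16*l^2 - 5.93*l + 3.76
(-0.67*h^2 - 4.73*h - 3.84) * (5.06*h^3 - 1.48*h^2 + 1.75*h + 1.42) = -3.3902*h^5 - 22.9422*h^4 - 13.6025*h^3 - 3.5457*h^2 - 13.4366*h - 5.4528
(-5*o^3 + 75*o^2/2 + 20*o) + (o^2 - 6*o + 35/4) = -5*o^3 + 77*o^2/2 + 14*o + 35/4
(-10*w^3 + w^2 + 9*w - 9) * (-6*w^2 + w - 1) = 60*w^5 - 16*w^4 - 43*w^3 + 62*w^2 - 18*w + 9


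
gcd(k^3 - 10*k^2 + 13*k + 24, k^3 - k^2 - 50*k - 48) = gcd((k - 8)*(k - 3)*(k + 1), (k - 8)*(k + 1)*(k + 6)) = k^2 - 7*k - 8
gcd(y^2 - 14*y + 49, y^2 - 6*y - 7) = y - 7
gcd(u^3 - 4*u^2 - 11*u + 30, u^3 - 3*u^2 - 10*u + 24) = u^2 + u - 6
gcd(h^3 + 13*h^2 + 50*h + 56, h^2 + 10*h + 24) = h + 4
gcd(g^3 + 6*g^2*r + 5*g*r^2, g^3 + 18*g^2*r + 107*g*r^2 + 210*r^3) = g + 5*r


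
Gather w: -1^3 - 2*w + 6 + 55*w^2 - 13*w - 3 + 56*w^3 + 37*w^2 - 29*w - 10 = 56*w^3 + 92*w^2 - 44*w - 8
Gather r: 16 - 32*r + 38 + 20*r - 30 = 24 - 12*r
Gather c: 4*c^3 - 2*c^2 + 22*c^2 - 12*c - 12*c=4*c^3 + 20*c^2 - 24*c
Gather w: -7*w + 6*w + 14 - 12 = 2 - w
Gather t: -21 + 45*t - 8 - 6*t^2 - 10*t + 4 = -6*t^2 + 35*t - 25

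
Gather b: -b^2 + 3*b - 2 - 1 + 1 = -b^2 + 3*b - 2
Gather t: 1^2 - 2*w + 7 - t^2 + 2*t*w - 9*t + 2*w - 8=-t^2 + t*(2*w - 9)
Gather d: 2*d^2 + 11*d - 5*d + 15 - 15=2*d^2 + 6*d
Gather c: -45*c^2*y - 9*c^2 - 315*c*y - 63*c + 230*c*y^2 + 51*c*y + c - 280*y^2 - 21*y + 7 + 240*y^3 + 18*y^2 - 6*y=c^2*(-45*y - 9) + c*(230*y^2 - 264*y - 62) + 240*y^3 - 262*y^2 - 27*y + 7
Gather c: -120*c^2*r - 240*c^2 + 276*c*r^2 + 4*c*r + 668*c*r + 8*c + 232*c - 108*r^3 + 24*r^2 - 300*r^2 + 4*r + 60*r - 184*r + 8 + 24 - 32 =c^2*(-120*r - 240) + c*(276*r^2 + 672*r + 240) - 108*r^3 - 276*r^2 - 120*r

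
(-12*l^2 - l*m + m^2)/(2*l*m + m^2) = (-12*l^2 - l*m + m^2)/(m*(2*l + m))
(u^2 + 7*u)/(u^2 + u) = (u + 7)/(u + 1)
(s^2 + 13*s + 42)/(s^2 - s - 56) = (s + 6)/(s - 8)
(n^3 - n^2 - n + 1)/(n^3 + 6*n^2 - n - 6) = (n - 1)/(n + 6)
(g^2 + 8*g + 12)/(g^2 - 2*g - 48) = (g + 2)/(g - 8)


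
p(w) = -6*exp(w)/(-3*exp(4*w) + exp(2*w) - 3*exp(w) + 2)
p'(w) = -6*(12*exp(4*w) - 2*exp(2*w) + 3*exp(w))*exp(w)/(-3*exp(4*w) + exp(2*w) - 3*exp(w) + 2)^2 - 6*exp(w)/(-3*exp(4*w) + exp(2*w) - 3*exp(w) + 2) = 6*(-(12*exp(3*w) - 2*exp(w) + 3)*exp(w) + 3*exp(4*w) - exp(2*w) + 3*exp(w) - 2)*exp(w)/(3*exp(4*w) - exp(2*w) + 3*exp(w) - 2)^2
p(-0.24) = 5.30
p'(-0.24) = -28.78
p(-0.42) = 40.00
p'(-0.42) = -1317.41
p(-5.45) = -0.01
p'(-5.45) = -0.01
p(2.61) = 0.00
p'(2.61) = -0.00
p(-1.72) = -0.72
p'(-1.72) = -0.95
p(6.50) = 0.00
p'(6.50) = -0.00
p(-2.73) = -0.22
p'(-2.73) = -0.24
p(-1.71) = -0.73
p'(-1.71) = -0.97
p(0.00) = 2.00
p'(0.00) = -6.67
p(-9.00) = 0.00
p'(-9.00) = 0.00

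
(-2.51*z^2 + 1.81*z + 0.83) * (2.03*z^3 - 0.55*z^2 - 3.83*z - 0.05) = -5.0953*z^5 + 5.0548*z^4 + 10.3027*z^3 - 7.2633*z^2 - 3.2694*z - 0.0415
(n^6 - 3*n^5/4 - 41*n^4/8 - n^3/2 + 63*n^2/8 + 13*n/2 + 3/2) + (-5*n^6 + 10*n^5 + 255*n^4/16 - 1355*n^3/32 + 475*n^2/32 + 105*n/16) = -4*n^6 + 37*n^5/4 + 173*n^4/16 - 1371*n^3/32 + 727*n^2/32 + 209*n/16 + 3/2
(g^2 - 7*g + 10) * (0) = 0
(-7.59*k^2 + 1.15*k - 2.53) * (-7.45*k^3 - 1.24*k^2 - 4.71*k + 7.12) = 56.5455*k^5 + 0.844100000000001*k^4 + 53.1714*k^3 - 56.3201*k^2 + 20.1043*k - 18.0136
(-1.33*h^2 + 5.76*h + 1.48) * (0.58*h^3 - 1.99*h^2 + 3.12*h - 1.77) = -0.7714*h^5 + 5.9875*h^4 - 14.7536*h^3 + 17.3801*h^2 - 5.5776*h - 2.6196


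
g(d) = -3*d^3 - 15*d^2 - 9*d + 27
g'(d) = -9*d^2 - 30*d - 9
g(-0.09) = 27.69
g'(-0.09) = -6.37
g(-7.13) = 416.02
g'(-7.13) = -252.63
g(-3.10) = 0.12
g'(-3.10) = -2.49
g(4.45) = -574.45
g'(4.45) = -320.72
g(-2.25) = 5.48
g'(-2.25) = 12.94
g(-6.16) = 214.49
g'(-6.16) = -165.71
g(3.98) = -435.56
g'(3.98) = -270.96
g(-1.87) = 10.99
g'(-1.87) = 15.63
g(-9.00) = 1080.00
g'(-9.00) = -468.00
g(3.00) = -216.00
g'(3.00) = -180.00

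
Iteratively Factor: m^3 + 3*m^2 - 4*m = (m - 1)*(m^2 + 4*m) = (m - 1)*(m + 4)*(m)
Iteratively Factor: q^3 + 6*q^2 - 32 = (q - 2)*(q^2 + 8*q + 16) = (q - 2)*(q + 4)*(q + 4)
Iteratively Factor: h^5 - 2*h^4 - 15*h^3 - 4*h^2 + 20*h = (h - 1)*(h^4 - h^3 - 16*h^2 - 20*h) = (h - 1)*(h + 2)*(h^3 - 3*h^2 - 10*h) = (h - 5)*(h - 1)*(h + 2)*(h^2 + 2*h) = (h - 5)*(h - 1)*(h + 2)^2*(h)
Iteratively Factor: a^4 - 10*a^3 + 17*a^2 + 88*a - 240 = (a - 4)*(a^3 - 6*a^2 - 7*a + 60) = (a - 5)*(a - 4)*(a^2 - a - 12) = (a - 5)*(a - 4)^2*(a + 3)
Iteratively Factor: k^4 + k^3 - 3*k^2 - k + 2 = (k + 1)*(k^3 - 3*k + 2) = (k - 1)*(k + 1)*(k^2 + k - 2) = (k - 1)^2*(k + 1)*(k + 2)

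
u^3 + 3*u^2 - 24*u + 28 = (u - 2)^2*(u + 7)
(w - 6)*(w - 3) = w^2 - 9*w + 18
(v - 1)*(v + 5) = v^2 + 4*v - 5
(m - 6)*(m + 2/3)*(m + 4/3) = m^3 - 4*m^2 - 100*m/9 - 16/3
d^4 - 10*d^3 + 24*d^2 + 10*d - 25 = (d - 5)^2*(d - 1)*(d + 1)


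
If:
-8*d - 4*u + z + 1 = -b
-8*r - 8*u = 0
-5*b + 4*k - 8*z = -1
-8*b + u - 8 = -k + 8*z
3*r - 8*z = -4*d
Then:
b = -150*z/133 - 163/133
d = 841*z/1064 - 9/532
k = 157*z/266 - 237/133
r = 429*z/266 + 3/133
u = -429*z/266 - 3/133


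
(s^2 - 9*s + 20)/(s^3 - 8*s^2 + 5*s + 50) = (s - 4)/(s^2 - 3*s - 10)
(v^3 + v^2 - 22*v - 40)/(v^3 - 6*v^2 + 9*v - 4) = (v^3 + v^2 - 22*v - 40)/(v^3 - 6*v^2 + 9*v - 4)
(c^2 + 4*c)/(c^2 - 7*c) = (c + 4)/(c - 7)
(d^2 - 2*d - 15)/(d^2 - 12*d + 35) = (d + 3)/(d - 7)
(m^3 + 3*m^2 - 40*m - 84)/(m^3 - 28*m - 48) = (m + 7)/(m + 4)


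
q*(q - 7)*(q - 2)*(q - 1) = q^4 - 10*q^3 + 23*q^2 - 14*q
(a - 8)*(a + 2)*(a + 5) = a^3 - a^2 - 46*a - 80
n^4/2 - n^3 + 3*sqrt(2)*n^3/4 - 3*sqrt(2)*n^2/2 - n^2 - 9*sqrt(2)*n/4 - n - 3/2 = (n - 3)*(n + sqrt(2))*(sqrt(2)*n/2 + 1/2)*(sqrt(2)*n/2 + sqrt(2)/2)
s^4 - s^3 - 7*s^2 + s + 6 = (s - 3)*(s - 1)*(s + 1)*(s + 2)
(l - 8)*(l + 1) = l^2 - 7*l - 8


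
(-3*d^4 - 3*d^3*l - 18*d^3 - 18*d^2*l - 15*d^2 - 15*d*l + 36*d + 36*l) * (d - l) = -3*d^5 - 18*d^4 + 3*d^3*l^2 - 15*d^3 + 18*d^2*l^2 + 36*d^2 + 15*d*l^2 - 36*l^2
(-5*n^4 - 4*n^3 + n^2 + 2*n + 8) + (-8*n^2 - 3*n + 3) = -5*n^4 - 4*n^3 - 7*n^2 - n + 11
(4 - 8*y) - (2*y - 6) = 10 - 10*y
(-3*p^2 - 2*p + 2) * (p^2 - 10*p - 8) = -3*p^4 + 28*p^3 + 46*p^2 - 4*p - 16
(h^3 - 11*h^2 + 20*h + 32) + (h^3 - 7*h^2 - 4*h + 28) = 2*h^3 - 18*h^2 + 16*h + 60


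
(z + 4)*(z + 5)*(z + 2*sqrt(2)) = z^3 + 2*sqrt(2)*z^2 + 9*z^2 + 20*z + 18*sqrt(2)*z + 40*sqrt(2)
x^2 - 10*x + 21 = (x - 7)*(x - 3)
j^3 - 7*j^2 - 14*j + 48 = (j - 8)*(j - 2)*(j + 3)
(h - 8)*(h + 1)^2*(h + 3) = h^4 - 3*h^3 - 33*h^2 - 53*h - 24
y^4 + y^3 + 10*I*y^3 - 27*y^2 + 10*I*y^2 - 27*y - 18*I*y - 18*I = (y + 1)*(y + I)*(y + 3*I)*(y + 6*I)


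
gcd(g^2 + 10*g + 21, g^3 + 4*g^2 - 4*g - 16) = 1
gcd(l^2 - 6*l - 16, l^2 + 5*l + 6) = l + 2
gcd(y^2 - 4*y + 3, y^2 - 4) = 1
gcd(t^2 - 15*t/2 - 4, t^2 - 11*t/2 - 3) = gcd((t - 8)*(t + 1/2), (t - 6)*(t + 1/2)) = t + 1/2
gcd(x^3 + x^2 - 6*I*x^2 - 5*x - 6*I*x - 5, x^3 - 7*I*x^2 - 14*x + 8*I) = x - I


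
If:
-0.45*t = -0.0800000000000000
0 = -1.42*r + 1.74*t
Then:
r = 0.22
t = 0.18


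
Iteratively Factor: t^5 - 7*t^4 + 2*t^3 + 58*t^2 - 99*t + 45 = (t - 3)*(t^4 - 4*t^3 - 10*t^2 + 28*t - 15) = (t - 5)*(t - 3)*(t^3 + t^2 - 5*t + 3) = (t - 5)*(t - 3)*(t - 1)*(t^2 + 2*t - 3) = (t - 5)*(t - 3)*(t - 1)*(t + 3)*(t - 1)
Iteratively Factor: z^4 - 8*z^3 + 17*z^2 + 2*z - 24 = (z - 3)*(z^3 - 5*z^2 + 2*z + 8) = (z - 3)*(z + 1)*(z^2 - 6*z + 8) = (z - 4)*(z - 3)*(z + 1)*(z - 2)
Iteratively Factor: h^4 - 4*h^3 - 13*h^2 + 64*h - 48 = (h - 3)*(h^3 - h^2 - 16*h + 16) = (h - 3)*(h - 1)*(h^2 - 16) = (h - 4)*(h - 3)*(h - 1)*(h + 4)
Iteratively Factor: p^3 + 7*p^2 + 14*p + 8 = (p + 4)*(p^2 + 3*p + 2) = (p + 2)*(p + 4)*(p + 1)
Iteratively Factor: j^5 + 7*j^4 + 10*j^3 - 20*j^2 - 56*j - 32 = (j + 4)*(j^4 + 3*j^3 - 2*j^2 - 12*j - 8) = (j - 2)*(j + 4)*(j^3 + 5*j^2 + 8*j + 4) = (j - 2)*(j + 1)*(j + 4)*(j^2 + 4*j + 4) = (j - 2)*(j + 1)*(j + 2)*(j + 4)*(j + 2)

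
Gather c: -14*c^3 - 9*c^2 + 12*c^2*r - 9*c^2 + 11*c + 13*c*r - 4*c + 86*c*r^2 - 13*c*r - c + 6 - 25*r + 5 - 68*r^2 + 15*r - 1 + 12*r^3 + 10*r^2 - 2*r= -14*c^3 + c^2*(12*r - 18) + c*(86*r^2 + 6) + 12*r^3 - 58*r^2 - 12*r + 10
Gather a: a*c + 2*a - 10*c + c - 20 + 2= a*(c + 2) - 9*c - 18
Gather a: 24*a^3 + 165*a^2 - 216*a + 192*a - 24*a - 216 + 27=24*a^3 + 165*a^2 - 48*a - 189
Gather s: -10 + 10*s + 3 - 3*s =7*s - 7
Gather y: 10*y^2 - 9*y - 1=10*y^2 - 9*y - 1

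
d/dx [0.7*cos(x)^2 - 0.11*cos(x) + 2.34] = (0.11 - 1.4*cos(x))*sin(x)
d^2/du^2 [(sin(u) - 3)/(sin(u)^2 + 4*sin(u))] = (-sin(u)^2 + 16*sin(u) + 38 + 30/sin(u) - 72/sin(u)^2 - 96/sin(u)^3)/(sin(u) + 4)^3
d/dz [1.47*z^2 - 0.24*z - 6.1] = 2.94*z - 0.24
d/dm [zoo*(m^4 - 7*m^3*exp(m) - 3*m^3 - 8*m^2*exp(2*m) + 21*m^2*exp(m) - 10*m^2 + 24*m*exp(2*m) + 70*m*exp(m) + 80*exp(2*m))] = zoo*(m^3*exp(m) + m^3 + m^2*exp(2*m) + m^2 + m*exp(2*m) + m*exp(m) + m + exp(2*m) + exp(m))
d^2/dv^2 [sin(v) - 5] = -sin(v)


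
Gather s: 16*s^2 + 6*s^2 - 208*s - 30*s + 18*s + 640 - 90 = 22*s^2 - 220*s + 550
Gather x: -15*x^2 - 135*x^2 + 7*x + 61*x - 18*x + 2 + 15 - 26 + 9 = -150*x^2 + 50*x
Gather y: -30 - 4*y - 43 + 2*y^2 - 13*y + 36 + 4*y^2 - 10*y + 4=6*y^2 - 27*y - 33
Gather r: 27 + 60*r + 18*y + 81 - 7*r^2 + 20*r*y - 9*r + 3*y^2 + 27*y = -7*r^2 + r*(20*y + 51) + 3*y^2 + 45*y + 108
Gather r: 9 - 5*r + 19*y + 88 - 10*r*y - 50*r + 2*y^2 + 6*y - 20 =r*(-10*y - 55) + 2*y^2 + 25*y + 77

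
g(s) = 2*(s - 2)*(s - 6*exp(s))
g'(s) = 2*s + 2*(1 - 6*exp(s))*(s - 2) - 12*exp(s) = -12*s*exp(s) + 4*s + 12*exp(s) - 4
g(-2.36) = 25.52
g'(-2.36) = -9.63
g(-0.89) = 19.39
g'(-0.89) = 1.75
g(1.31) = 28.88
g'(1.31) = -12.55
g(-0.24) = 22.22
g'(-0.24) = 6.75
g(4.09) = -1481.18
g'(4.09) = -2202.80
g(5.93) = -17692.84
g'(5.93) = -22233.58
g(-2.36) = 25.52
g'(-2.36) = -9.63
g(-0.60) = 20.24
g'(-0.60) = 4.14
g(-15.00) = 510.00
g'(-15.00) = -64.00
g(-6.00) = 96.24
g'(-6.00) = -27.79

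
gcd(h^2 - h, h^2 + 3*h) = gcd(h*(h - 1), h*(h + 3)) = h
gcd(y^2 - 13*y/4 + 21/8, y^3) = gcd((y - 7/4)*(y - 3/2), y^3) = 1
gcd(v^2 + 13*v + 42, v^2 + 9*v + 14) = v + 7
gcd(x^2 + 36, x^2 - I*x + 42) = x + 6*I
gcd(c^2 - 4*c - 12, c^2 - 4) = c + 2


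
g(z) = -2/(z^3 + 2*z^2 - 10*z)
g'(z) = -2*(-3*z^2 - 4*z + 10)/(z^3 + 2*z^2 - 10*z)^2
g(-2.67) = -0.09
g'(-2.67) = 0.00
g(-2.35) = -0.09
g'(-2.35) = -0.01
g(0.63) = 0.38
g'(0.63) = -0.46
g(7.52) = -0.00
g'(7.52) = 0.00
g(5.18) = -0.01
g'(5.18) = 0.01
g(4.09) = -0.03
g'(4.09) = 0.03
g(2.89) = -0.17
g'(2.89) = 0.37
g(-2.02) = -0.10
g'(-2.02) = -0.03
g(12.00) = 0.00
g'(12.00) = 0.00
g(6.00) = -0.00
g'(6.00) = 0.00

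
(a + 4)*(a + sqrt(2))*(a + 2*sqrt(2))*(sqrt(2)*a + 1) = sqrt(2)*a^4 + 4*sqrt(2)*a^3 + 7*a^3 + 7*sqrt(2)*a^2 + 28*a^2 + 4*a + 28*sqrt(2)*a + 16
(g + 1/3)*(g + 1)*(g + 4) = g^3 + 16*g^2/3 + 17*g/3 + 4/3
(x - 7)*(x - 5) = x^2 - 12*x + 35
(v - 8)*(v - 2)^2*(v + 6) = v^4 - 6*v^3 - 36*v^2 + 184*v - 192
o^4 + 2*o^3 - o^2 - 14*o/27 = o*(o - 2/3)*(o + 1/3)*(o + 7/3)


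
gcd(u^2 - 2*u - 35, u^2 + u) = 1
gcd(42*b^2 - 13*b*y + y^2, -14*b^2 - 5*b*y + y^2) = -7*b + y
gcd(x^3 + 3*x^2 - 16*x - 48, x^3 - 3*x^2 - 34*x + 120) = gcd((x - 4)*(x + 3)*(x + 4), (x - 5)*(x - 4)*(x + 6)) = x - 4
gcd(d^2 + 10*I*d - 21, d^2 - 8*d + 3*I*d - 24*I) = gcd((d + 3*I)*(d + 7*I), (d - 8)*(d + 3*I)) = d + 3*I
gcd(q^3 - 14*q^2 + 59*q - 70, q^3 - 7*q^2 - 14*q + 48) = q - 2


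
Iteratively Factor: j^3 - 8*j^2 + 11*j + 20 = (j + 1)*(j^2 - 9*j + 20) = (j - 5)*(j + 1)*(j - 4)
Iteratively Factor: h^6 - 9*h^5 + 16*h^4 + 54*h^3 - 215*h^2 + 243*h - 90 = (h + 3)*(h^5 - 12*h^4 + 52*h^3 - 102*h^2 + 91*h - 30) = (h - 2)*(h + 3)*(h^4 - 10*h^3 + 32*h^2 - 38*h + 15) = (h - 2)*(h - 1)*(h + 3)*(h^3 - 9*h^2 + 23*h - 15) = (h - 3)*(h - 2)*(h - 1)*(h + 3)*(h^2 - 6*h + 5) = (h - 3)*(h - 2)*(h - 1)^2*(h + 3)*(h - 5)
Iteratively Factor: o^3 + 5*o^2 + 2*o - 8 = (o - 1)*(o^2 + 6*o + 8) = (o - 1)*(o + 4)*(o + 2)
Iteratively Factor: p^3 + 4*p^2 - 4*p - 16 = (p + 4)*(p^2 - 4) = (p - 2)*(p + 4)*(p + 2)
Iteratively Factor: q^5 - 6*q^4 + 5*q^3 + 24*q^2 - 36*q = (q - 3)*(q^4 - 3*q^3 - 4*q^2 + 12*q) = q*(q - 3)*(q^3 - 3*q^2 - 4*q + 12) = q*(q - 3)*(q - 2)*(q^2 - q - 6) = q*(q - 3)*(q - 2)*(q + 2)*(q - 3)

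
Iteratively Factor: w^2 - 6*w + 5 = (w - 5)*(w - 1)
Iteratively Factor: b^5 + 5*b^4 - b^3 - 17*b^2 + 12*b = (b - 1)*(b^4 + 6*b^3 + 5*b^2 - 12*b) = (b - 1)*(b + 3)*(b^3 + 3*b^2 - 4*b) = b*(b - 1)*(b + 3)*(b^2 + 3*b - 4) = b*(b - 1)^2*(b + 3)*(b + 4)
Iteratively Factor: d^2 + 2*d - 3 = (d + 3)*(d - 1)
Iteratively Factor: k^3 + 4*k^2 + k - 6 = (k + 3)*(k^2 + k - 2) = (k + 2)*(k + 3)*(k - 1)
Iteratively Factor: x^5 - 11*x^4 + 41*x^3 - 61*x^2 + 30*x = (x - 3)*(x^4 - 8*x^3 + 17*x^2 - 10*x) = (x - 3)*(x - 1)*(x^3 - 7*x^2 + 10*x) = (x - 3)*(x - 2)*(x - 1)*(x^2 - 5*x) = x*(x - 3)*(x - 2)*(x - 1)*(x - 5)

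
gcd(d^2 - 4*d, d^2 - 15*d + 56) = 1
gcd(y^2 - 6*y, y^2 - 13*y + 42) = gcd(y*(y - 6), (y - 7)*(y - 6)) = y - 6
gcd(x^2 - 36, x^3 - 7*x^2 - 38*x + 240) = x + 6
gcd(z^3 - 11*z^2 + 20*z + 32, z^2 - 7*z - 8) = z^2 - 7*z - 8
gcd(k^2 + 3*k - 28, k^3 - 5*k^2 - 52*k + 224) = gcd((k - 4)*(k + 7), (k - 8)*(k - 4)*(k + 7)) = k^2 + 3*k - 28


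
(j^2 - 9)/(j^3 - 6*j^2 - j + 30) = (j + 3)/(j^2 - 3*j - 10)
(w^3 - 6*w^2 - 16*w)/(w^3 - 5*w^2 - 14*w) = (w - 8)/(w - 7)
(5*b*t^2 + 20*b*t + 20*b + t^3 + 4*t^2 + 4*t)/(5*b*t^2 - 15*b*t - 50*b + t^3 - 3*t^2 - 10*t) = (t + 2)/(t - 5)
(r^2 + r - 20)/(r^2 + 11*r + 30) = (r - 4)/(r + 6)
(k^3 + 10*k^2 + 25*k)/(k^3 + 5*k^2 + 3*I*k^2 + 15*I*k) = (k + 5)/(k + 3*I)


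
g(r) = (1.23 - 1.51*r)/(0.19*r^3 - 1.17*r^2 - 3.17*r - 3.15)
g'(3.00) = 0.03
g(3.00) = 0.18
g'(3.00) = 0.03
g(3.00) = 0.18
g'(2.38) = 0.04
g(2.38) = 0.16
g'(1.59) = 0.09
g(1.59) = 0.11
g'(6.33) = 0.15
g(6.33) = 0.38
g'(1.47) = 0.10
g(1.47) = 0.10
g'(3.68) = 0.03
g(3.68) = 0.20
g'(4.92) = 0.05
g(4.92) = 0.25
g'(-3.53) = -0.26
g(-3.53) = -0.44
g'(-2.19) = -1.07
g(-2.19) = -1.19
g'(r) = (1.23 - 1.51*r)*(-0.57*r^2 + 2.34*r + 3.17)/(0.19*r^3 - 1.17*r^2 - 3.17*r - 3.15)^2 - 1.51/(0.19*r^3 - 1.17*r^2 - 3.17*r - 3.15)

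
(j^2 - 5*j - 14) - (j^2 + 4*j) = -9*j - 14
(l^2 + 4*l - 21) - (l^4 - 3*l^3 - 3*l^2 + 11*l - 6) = -l^4 + 3*l^3 + 4*l^2 - 7*l - 15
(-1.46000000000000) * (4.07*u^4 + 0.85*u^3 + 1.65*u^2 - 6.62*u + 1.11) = -5.9422*u^4 - 1.241*u^3 - 2.409*u^2 + 9.6652*u - 1.6206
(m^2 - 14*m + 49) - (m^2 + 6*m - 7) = 56 - 20*m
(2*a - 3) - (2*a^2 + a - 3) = -2*a^2 + a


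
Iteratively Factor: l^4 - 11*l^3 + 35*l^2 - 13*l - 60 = (l - 3)*(l^3 - 8*l^2 + 11*l + 20) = (l - 4)*(l - 3)*(l^2 - 4*l - 5) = (l - 5)*(l - 4)*(l - 3)*(l + 1)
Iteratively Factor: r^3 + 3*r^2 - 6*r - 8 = (r + 1)*(r^2 + 2*r - 8) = (r + 1)*(r + 4)*(r - 2)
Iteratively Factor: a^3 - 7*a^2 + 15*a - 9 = (a - 3)*(a^2 - 4*a + 3) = (a - 3)^2*(a - 1)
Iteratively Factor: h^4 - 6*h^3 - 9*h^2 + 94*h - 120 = (h - 2)*(h^3 - 4*h^2 - 17*h + 60) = (h - 5)*(h - 2)*(h^2 + h - 12) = (h - 5)*(h - 3)*(h - 2)*(h + 4)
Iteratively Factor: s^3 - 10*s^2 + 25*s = (s - 5)*(s^2 - 5*s) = s*(s - 5)*(s - 5)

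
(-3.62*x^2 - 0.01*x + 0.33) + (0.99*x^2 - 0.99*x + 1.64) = -2.63*x^2 - 1.0*x + 1.97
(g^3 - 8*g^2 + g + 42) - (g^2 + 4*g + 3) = g^3 - 9*g^2 - 3*g + 39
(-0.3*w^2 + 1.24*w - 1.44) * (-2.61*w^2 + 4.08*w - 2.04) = 0.783*w^4 - 4.4604*w^3 + 9.4296*w^2 - 8.4048*w + 2.9376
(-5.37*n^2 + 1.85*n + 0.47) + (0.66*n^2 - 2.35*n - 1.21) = -4.71*n^2 - 0.5*n - 0.74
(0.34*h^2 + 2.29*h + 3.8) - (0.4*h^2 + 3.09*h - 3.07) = -0.06*h^2 - 0.8*h + 6.87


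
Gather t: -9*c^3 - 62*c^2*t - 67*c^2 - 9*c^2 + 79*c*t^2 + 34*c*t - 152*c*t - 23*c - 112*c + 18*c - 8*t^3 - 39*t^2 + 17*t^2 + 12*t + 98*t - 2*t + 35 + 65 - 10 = -9*c^3 - 76*c^2 - 117*c - 8*t^3 + t^2*(79*c - 22) + t*(-62*c^2 - 118*c + 108) + 90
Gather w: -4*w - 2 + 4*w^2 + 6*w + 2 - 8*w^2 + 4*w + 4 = -4*w^2 + 6*w + 4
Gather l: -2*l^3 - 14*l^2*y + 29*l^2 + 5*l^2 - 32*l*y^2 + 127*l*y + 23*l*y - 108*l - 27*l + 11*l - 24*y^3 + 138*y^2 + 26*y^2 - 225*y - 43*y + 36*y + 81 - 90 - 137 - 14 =-2*l^3 + l^2*(34 - 14*y) + l*(-32*y^2 + 150*y - 124) - 24*y^3 + 164*y^2 - 232*y - 160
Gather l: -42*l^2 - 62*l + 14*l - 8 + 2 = -42*l^2 - 48*l - 6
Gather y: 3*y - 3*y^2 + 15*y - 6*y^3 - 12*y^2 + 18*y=-6*y^3 - 15*y^2 + 36*y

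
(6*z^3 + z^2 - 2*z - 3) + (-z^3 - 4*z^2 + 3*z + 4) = 5*z^3 - 3*z^2 + z + 1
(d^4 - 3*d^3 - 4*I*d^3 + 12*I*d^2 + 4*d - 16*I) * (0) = 0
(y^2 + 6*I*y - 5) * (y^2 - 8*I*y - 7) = y^4 - 2*I*y^3 + 36*y^2 - 2*I*y + 35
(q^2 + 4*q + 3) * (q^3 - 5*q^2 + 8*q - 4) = q^5 - q^4 - 9*q^3 + 13*q^2 + 8*q - 12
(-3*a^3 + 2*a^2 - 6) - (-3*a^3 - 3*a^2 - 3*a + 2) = 5*a^2 + 3*a - 8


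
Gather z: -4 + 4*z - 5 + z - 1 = 5*z - 10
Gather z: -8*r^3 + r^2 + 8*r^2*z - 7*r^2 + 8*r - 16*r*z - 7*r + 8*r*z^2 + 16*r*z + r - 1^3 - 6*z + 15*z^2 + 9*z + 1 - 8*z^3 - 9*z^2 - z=-8*r^3 - 6*r^2 + 2*r - 8*z^3 + z^2*(8*r + 6) + z*(8*r^2 + 2)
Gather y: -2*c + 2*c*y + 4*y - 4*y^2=-2*c - 4*y^2 + y*(2*c + 4)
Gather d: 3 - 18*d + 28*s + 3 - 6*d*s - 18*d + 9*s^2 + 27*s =d*(-6*s - 36) + 9*s^2 + 55*s + 6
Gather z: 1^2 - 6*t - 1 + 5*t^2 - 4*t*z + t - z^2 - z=5*t^2 - 5*t - z^2 + z*(-4*t - 1)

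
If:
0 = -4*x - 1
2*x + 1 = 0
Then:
No Solution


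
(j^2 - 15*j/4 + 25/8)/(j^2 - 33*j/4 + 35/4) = (j - 5/2)/(j - 7)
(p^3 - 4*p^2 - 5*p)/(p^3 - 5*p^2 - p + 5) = p/(p - 1)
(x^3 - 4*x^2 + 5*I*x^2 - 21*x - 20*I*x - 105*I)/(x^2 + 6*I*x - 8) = (x^3 + x^2*(-4 + 5*I) - x*(21 + 20*I) - 105*I)/(x^2 + 6*I*x - 8)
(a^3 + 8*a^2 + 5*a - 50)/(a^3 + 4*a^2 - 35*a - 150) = (a - 2)/(a - 6)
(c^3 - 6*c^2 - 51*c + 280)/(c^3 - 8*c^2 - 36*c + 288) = (c^2 + 2*c - 35)/(c^2 - 36)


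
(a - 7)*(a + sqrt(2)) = a^2 - 7*a + sqrt(2)*a - 7*sqrt(2)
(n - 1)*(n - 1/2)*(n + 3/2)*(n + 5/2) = n^4 + 5*n^3/2 - 7*n^2/4 - 29*n/8 + 15/8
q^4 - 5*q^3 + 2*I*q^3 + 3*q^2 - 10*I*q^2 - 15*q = q*(q - 5)*(q - I)*(q + 3*I)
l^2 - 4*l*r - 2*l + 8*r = (l - 2)*(l - 4*r)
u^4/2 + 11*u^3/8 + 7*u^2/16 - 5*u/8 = u*(u/2 + 1)*(u - 1/2)*(u + 5/4)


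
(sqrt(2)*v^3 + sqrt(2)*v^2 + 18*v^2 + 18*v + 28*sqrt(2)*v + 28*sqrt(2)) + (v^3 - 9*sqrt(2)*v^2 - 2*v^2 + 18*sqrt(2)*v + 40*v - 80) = v^3 + sqrt(2)*v^3 - 8*sqrt(2)*v^2 + 16*v^2 + 58*v + 46*sqrt(2)*v - 80 + 28*sqrt(2)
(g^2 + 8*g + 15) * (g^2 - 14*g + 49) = g^4 - 6*g^3 - 48*g^2 + 182*g + 735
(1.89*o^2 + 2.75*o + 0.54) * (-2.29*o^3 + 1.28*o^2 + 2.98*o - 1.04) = -4.3281*o^5 - 3.8783*o^4 + 7.9156*o^3 + 6.9206*o^2 - 1.2508*o - 0.5616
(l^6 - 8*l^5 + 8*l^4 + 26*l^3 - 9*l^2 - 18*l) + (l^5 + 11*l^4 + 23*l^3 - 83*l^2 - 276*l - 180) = l^6 - 7*l^5 + 19*l^4 + 49*l^3 - 92*l^2 - 294*l - 180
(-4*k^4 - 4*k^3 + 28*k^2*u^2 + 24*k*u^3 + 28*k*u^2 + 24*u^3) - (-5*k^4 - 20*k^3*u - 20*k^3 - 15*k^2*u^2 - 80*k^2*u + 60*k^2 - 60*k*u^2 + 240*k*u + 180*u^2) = k^4 + 20*k^3*u + 16*k^3 + 43*k^2*u^2 + 80*k^2*u - 60*k^2 + 24*k*u^3 + 88*k*u^2 - 240*k*u + 24*u^3 - 180*u^2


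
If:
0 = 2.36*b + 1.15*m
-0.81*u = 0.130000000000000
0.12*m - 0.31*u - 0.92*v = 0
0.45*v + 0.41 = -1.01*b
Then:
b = -0.49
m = 1.00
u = -0.16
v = 0.18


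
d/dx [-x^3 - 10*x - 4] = -3*x^2 - 10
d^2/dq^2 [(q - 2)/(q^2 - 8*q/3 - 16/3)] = 6*((14 - 9*q)*(-3*q^2 + 8*q + 16) - 4*(q - 2)*(3*q - 4)^2)/(-3*q^2 + 8*q + 16)^3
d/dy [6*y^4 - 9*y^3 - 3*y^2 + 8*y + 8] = 24*y^3 - 27*y^2 - 6*y + 8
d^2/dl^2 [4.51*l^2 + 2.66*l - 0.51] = 9.02000000000000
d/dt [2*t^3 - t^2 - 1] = 2*t*(3*t - 1)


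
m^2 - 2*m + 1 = (m - 1)^2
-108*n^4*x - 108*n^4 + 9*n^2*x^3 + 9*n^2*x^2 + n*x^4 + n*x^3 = (-3*n + x)*(6*n + x)^2*(n*x + n)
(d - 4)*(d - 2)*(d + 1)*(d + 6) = d^4 + d^3 - 28*d^2 + 20*d + 48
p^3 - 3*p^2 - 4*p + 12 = (p - 3)*(p - 2)*(p + 2)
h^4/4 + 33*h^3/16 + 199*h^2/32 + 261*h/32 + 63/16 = (h/4 + 1/2)*(h + 3/2)*(h + 7/4)*(h + 3)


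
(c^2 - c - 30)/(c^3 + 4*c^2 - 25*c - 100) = (c - 6)/(c^2 - c - 20)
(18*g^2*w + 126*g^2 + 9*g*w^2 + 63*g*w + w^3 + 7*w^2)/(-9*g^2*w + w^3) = (6*g*w + 42*g + w^2 + 7*w)/(w*(-3*g + w))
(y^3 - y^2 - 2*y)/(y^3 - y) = (y - 2)/(y - 1)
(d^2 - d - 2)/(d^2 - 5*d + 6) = (d + 1)/(d - 3)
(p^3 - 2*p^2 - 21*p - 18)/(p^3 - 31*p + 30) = (p^3 - 2*p^2 - 21*p - 18)/(p^3 - 31*p + 30)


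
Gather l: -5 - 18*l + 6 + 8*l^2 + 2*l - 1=8*l^2 - 16*l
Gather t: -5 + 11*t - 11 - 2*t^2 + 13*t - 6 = -2*t^2 + 24*t - 22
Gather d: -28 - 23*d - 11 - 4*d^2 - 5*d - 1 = -4*d^2 - 28*d - 40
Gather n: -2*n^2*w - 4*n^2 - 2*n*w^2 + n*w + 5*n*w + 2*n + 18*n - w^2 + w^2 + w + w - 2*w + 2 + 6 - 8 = n^2*(-2*w - 4) + n*(-2*w^2 + 6*w + 20)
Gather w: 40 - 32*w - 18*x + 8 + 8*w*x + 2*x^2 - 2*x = w*(8*x - 32) + 2*x^2 - 20*x + 48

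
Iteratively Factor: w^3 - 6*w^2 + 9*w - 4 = (w - 4)*(w^2 - 2*w + 1) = (w - 4)*(w - 1)*(w - 1)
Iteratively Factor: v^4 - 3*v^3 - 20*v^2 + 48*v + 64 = (v + 1)*(v^3 - 4*v^2 - 16*v + 64) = (v - 4)*(v + 1)*(v^2 - 16) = (v - 4)*(v + 1)*(v + 4)*(v - 4)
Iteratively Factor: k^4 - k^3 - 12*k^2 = (k + 3)*(k^3 - 4*k^2) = (k - 4)*(k + 3)*(k^2) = k*(k - 4)*(k + 3)*(k)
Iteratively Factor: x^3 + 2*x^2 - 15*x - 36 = (x - 4)*(x^2 + 6*x + 9) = (x - 4)*(x + 3)*(x + 3)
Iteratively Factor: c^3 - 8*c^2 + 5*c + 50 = (c + 2)*(c^2 - 10*c + 25) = (c - 5)*(c + 2)*(c - 5)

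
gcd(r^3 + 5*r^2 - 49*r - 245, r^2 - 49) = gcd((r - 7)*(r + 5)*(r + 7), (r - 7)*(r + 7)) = r^2 - 49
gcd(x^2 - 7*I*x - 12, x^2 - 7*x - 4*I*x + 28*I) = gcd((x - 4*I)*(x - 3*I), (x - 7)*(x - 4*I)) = x - 4*I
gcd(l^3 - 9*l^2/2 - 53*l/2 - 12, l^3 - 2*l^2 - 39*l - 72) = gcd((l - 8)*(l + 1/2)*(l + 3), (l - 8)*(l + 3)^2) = l^2 - 5*l - 24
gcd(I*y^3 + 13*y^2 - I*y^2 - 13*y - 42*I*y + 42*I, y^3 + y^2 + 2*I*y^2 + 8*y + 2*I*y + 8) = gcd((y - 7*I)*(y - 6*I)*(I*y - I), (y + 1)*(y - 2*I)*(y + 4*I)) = 1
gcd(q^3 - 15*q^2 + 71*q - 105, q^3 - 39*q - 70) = q - 7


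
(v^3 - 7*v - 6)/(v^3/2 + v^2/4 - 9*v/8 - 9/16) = 16*(v^3 - 7*v - 6)/(8*v^3 + 4*v^2 - 18*v - 9)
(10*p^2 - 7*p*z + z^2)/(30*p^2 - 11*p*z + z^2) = (-2*p + z)/(-6*p + z)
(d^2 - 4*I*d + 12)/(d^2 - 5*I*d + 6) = (d + 2*I)/(d + I)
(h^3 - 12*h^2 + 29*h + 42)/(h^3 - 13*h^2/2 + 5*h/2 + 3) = 2*(h^2 - 6*h - 7)/(2*h^2 - h - 1)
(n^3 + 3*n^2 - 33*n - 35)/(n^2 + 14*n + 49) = (n^2 - 4*n - 5)/(n + 7)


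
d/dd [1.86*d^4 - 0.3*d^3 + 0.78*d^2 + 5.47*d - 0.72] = 7.44*d^3 - 0.9*d^2 + 1.56*d + 5.47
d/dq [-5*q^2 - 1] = -10*q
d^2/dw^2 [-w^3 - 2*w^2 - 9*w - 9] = -6*w - 4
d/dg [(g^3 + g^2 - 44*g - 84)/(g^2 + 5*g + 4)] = (g^4 + 10*g^3 + 61*g^2 + 176*g + 244)/(g^4 + 10*g^3 + 33*g^2 + 40*g + 16)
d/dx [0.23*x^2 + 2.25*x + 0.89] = 0.46*x + 2.25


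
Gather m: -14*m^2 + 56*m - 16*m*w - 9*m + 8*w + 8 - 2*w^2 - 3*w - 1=-14*m^2 + m*(47 - 16*w) - 2*w^2 + 5*w + 7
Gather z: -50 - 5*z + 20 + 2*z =-3*z - 30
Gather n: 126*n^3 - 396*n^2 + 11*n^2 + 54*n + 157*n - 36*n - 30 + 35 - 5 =126*n^3 - 385*n^2 + 175*n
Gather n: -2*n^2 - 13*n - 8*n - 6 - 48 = -2*n^2 - 21*n - 54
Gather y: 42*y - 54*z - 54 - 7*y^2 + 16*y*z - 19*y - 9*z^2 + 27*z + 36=-7*y^2 + y*(16*z + 23) - 9*z^2 - 27*z - 18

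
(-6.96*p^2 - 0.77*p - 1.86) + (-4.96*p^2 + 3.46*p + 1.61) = -11.92*p^2 + 2.69*p - 0.25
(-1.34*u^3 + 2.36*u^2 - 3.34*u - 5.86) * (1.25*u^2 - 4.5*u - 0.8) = -1.675*u^5 + 8.98*u^4 - 13.723*u^3 + 5.817*u^2 + 29.042*u + 4.688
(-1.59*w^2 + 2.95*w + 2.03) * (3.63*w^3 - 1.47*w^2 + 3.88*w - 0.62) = -5.7717*w^5 + 13.0458*w^4 - 3.1368*w^3 + 9.4477*w^2 + 6.0474*w - 1.2586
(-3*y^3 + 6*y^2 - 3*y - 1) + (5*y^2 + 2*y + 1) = -3*y^3 + 11*y^2 - y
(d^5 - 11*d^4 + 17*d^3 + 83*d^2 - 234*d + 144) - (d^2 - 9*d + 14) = d^5 - 11*d^4 + 17*d^3 + 82*d^2 - 225*d + 130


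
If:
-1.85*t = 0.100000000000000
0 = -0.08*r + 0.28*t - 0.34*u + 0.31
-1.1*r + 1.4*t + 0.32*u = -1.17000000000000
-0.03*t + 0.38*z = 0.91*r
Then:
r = 1.17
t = -0.05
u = 0.59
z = 2.79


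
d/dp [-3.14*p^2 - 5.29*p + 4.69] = -6.28*p - 5.29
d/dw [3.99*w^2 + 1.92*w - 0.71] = 7.98*w + 1.92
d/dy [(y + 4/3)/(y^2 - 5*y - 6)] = (-3*y^2 - 8*y + 2)/(3*(y^4 - 10*y^3 + 13*y^2 + 60*y + 36))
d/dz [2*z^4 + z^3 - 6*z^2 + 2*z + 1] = 8*z^3 + 3*z^2 - 12*z + 2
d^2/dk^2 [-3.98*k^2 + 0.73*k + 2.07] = -7.96000000000000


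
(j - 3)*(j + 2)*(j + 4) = j^3 + 3*j^2 - 10*j - 24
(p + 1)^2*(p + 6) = p^3 + 8*p^2 + 13*p + 6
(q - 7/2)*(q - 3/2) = q^2 - 5*q + 21/4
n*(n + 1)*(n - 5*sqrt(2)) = n^3 - 5*sqrt(2)*n^2 + n^2 - 5*sqrt(2)*n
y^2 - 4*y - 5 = (y - 5)*(y + 1)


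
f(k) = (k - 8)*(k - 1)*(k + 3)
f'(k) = (k - 8)*(k - 1) + (k - 8)*(k + 3) + (k - 1)*(k + 3)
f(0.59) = 10.91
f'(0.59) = -25.04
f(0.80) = 5.47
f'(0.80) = -26.68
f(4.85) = -95.20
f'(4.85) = -6.63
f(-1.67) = 34.34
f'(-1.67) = 9.41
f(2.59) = -48.08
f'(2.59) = -29.96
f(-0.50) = 31.88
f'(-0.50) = -12.25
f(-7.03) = -486.38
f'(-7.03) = 213.62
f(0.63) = 9.90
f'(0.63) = -25.37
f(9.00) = 96.00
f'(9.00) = 116.00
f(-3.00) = 0.00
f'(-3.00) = 44.00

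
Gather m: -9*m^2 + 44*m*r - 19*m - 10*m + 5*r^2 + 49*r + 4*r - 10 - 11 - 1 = -9*m^2 + m*(44*r - 29) + 5*r^2 + 53*r - 22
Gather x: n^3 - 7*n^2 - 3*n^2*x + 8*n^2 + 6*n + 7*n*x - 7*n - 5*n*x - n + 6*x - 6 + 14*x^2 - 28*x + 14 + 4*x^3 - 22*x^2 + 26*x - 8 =n^3 + n^2 - 2*n + 4*x^3 - 8*x^2 + x*(-3*n^2 + 2*n + 4)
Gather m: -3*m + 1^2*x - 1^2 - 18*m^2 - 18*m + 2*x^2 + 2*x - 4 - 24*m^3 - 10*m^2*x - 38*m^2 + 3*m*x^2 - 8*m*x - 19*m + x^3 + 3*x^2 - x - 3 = -24*m^3 + m^2*(-10*x - 56) + m*(3*x^2 - 8*x - 40) + x^3 + 5*x^2 + 2*x - 8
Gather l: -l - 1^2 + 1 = -l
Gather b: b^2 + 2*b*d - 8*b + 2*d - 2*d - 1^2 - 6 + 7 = b^2 + b*(2*d - 8)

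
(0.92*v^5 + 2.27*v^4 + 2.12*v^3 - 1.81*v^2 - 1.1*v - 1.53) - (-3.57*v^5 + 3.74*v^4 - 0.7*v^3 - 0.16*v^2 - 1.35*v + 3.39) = 4.49*v^5 - 1.47*v^4 + 2.82*v^3 - 1.65*v^2 + 0.25*v - 4.92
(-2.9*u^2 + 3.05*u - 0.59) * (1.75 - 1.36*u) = 3.944*u^3 - 9.223*u^2 + 6.1399*u - 1.0325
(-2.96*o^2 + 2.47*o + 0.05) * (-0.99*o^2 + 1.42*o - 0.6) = 2.9304*o^4 - 6.6485*o^3 + 5.2339*o^2 - 1.411*o - 0.03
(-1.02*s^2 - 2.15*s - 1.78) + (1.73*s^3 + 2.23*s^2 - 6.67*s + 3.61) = 1.73*s^3 + 1.21*s^2 - 8.82*s + 1.83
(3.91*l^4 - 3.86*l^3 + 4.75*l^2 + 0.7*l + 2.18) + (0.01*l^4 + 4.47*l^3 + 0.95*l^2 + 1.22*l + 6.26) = 3.92*l^4 + 0.61*l^3 + 5.7*l^2 + 1.92*l + 8.44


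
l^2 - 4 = (l - 2)*(l + 2)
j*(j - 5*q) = j^2 - 5*j*q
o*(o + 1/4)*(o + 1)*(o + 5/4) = o^4 + 5*o^3/2 + 29*o^2/16 + 5*o/16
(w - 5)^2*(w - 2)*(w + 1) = w^4 - 11*w^3 + 33*w^2 - 5*w - 50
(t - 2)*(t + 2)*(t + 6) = t^3 + 6*t^2 - 4*t - 24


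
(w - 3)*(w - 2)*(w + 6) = w^3 + w^2 - 24*w + 36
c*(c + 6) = c^2 + 6*c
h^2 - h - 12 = (h - 4)*(h + 3)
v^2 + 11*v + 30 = (v + 5)*(v + 6)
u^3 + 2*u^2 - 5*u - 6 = (u - 2)*(u + 1)*(u + 3)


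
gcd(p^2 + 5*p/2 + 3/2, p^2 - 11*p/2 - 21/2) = p + 3/2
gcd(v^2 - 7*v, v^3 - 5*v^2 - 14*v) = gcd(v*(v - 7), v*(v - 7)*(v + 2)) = v^2 - 7*v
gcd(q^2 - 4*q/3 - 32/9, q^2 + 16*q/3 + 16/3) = q + 4/3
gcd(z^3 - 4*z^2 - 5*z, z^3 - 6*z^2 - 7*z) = z^2 + z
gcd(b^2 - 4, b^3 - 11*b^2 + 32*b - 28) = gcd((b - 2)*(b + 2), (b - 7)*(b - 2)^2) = b - 2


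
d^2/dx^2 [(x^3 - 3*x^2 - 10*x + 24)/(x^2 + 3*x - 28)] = 72/(x^3 + 21*x^2 + 147*x + 343)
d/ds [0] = 0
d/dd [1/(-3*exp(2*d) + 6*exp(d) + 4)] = 6*(exp(d) - 1)*exp(d)/(-3*exp(2*d) + 6*exp(d) + 4)^2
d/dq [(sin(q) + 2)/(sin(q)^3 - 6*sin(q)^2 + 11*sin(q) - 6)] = 2*(-sin(q)^3 + 12*sin(q) - 14)*cos(q)/((sin(q) - 3)^2*(sin(q) - 2)^2*(sin(q) - 1)^2)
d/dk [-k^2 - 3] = -2*k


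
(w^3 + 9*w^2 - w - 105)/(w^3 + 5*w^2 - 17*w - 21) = (w + 5)/(w + 1)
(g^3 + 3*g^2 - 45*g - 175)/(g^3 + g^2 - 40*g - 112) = (g^2 + 10*g + 25)/(g^2 + 8*g + 16)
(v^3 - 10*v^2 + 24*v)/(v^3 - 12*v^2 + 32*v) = (v - 6)/(v - 8)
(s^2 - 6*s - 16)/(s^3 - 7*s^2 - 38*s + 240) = (s + 2)/(s^2 + s - 30)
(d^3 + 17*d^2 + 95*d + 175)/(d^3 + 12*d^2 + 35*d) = (d + 5)/d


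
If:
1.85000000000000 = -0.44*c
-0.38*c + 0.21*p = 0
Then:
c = -4.20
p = -7.61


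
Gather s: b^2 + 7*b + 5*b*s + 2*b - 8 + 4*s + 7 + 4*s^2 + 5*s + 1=b^2 + 9*b + 4*s^2 + s*(5*b + 9)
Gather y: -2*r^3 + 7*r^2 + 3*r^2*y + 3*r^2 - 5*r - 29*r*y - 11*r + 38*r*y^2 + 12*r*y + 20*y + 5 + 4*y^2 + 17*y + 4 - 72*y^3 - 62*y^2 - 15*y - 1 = -2*r^3 + 10*r^2 - 16*r - 72*y^3 + y^2*(38*r - 58) + y*(3*r^2 - 17*r + 22) + 8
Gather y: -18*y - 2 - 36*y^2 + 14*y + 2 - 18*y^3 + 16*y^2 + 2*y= -18*y^3 - 20*y^2 - 2*y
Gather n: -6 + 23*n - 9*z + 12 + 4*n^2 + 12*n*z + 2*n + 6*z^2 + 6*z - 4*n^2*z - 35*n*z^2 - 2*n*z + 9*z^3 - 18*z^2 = n^2*(4 - 4*z) + n*(-35*z^2 + 10*z + 25) + 9*z^3 - 12*z^2 - 3*z + 6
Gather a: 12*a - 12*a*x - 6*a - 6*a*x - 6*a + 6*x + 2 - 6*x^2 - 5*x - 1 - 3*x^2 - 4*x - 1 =-18*a*x - 9*x^2 - 3*x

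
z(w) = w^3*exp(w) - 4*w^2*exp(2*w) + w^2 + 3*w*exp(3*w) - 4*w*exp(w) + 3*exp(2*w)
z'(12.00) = 478513802583188528.93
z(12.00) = 155189157702594821.45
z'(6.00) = 3689028586.58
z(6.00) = 1159008513.21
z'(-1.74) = -2.49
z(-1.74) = 3.02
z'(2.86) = 128489.08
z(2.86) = 36836.45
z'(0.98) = 147.02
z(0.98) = 42.66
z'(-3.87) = -7.81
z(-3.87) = 14.07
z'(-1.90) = -2.89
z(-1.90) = 3.45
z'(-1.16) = -1.13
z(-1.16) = 1.97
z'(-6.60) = -13.38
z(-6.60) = 43.20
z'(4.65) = 49087893.81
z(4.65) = 15053515.08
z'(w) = w^3*exp(w) - 8*w^2*exp(2*w) + 3*w^2*exp(w) + 9*w*exp(3*w) - 8*w*exp(2*w) - 4*w*exp(w) + 2*w + 3*exp(3*w) + 6*exp(2*w) - 4*exp(w)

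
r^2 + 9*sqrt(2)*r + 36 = (r + 3*sqrt(2))*(r + 6*sqrt(2))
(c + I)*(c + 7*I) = c^2 + 8*I*c - 7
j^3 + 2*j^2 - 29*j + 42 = (j - 3)*(j - 2)*(j + 7)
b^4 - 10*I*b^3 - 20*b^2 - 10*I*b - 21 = (b - 7*I)*(b - 3*I)*(b - I)*(b + I)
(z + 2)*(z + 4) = z^2 + 6*z + 8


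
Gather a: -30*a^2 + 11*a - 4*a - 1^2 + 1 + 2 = -30*a^2 + 7*a + 2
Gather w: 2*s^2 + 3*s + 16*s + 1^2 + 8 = 2*s^2 + 19*s + 9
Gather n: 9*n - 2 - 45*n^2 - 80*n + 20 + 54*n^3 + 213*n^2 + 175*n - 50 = 54*n^3 + 168*n^2 + 104*n - 32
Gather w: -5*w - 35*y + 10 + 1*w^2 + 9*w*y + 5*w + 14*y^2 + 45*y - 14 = w^2 + 9*w*y + 14*y^2 + 10*y - 4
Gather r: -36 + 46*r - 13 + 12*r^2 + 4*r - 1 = 12*r^2 + 50*r - 50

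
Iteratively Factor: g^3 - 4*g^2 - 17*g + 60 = (g - 5)*(g^2 + g - 12) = (g - 5)*(g - 3)*(g + 4)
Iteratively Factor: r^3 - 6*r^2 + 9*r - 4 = (r - 1)*(r^2 - 5*r + 4) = (r - 1)^2*(r - 4)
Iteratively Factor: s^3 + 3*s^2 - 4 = (s + 2)*(s^2 + s - 2) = (s - 1)*(s + 2)*(s + 2)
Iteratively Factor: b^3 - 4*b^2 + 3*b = (b)*(b^2 - 4*b + 3) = b*(b - 1)*(b - 3)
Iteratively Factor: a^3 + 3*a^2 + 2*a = (a)*(a^2 + 3*a + 2) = a*(a + 1)*(a + 2)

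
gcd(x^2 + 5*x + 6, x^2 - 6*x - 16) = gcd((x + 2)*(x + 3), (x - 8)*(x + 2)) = x + 2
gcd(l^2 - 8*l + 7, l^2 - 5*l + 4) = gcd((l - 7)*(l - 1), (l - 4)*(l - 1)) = l - 1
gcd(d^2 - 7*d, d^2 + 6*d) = d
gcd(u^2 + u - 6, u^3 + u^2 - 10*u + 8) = u - 2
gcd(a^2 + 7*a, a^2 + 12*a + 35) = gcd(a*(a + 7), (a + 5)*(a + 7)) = a + 7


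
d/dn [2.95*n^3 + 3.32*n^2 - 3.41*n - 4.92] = 8.85*n^2 + 6.64*n - 3.41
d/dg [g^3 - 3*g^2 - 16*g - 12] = 3*g^2 - 6*g - 16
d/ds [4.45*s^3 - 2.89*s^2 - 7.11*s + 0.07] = 13.35*s^2 - 5.78*s - 7.11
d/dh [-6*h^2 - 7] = -12*h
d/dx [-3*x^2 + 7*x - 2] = 7 - 6*x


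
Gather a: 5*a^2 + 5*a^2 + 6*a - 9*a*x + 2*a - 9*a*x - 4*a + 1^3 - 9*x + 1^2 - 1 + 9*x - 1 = 10*a^2 + a*(4 - 18*x)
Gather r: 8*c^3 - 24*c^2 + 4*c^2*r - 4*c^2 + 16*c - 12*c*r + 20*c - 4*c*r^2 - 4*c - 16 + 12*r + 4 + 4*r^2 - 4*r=8*c^3 - 28*c^2 + 32*c + r^2*(4 - 4*c) + r*(4*c^2 - 12*c + 8) - 12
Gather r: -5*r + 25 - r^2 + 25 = -r^2 - 5*r + 50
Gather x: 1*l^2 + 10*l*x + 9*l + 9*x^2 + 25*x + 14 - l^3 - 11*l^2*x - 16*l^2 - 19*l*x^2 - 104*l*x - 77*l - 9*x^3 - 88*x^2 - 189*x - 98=-l^3 - 15*l^2 - 68*l - 9*x^3 + x^2*(-19*l - 79) + x*(-11*l^2 - 94*l - 164) - 84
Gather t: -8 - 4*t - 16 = -4*t - 24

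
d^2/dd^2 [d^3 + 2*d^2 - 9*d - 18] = 6*d + 4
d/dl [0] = 0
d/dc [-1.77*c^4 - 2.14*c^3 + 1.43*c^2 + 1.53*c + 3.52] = -7.08*c^3 - 6.42*c^2 + 2.86*c + 1.53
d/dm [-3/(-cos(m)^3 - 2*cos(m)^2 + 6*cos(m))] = 3*(3*cos(m)^2 + 4*cos(m) - 6)*sin(m)/((cos(m)^2 + 2*cos(m) - 6)^2*cos(m)^2)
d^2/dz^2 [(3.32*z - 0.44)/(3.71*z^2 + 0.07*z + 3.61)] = ((2.8 - 73.9032*z)*(3.71*z^2 + 0.07*z + 3.61) + (3.32*z - 0.44)*(7.42*z + 0.07)*(14.84*z + 0.14))/(3.71*z^2 + 0.07*z + 3.61)^3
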